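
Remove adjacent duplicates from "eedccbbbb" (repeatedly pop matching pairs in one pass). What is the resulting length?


Input: eedccbbbb
Stack-based adjacent duplicate removal:
  Read 'e': push. Stack: e
  Read 'e': matches stack top 'e' => pop. Stack: (empty)
  Read 'd': push. Stack: d
  Read 'c': push. Stack: dc
  Read 'c': matches stack top 'c' => pop. Stack: d
  Read 'b': push. Stack: db
  Read 'b': matches stack top 'b' => pop. Stack: d
  Read 'b': push. Stack: db
  Read 'b': matches stack top 'b' => pop. Stack: d
Final stack: "d" (length 1)

1


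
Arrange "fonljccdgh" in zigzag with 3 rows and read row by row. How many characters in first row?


Zigzag "fonljccdgh" into 3 rows:
Placing characters:
  'f' => row 0
  'o' => row 1
  'n' => row 2
  'l' => row 1
  'j' => row 0
  'c' => row 1
  'c' => row 2
  'd' => row 1
  'g' => row 0
  'h' => row 1
Rows:
  Row 0: "fjg"
  Row 1: "olcdh"
  Row 2: "nc"
First row length: 3

3


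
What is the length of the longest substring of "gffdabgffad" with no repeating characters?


Input: "gffdabgffad"
Sliding window (track last position of each char):
  Position 0 ('g'): window [0,0] length 1 -- new best
  Position 1 ('f'): window [0,1] length 2 -- new best
  Position 2 ('f'): repeat (last at 1), move window start to 2
  Position 2 ('f'): window [2,2] length 1
  Position 3 ('d'): window [2,3] length 2
  Position 4 ('a'): window [2,4] length 3 -- new best
  Position 5 ('b'): window [2,5] length 4 -- new best
  Position 6 ('g'): window [2,6] length 5 -- new best
  Position 7 ('f'): repeat (last at 2), move window start to 3
  Position 7 ('f'): window [3,7] length 5
  Position 8 ('f'): repeat (last at 7), move window start to 8
  Position 8 ('f'): window [8,8] length 1
  Position 9 ('a'): window [8,9] length 2
  Position 10 ('d'): window [8,10] length 3
Longest substring with no repeats: "fdabg" with length 5

5


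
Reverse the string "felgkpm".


Input: felgkpm
Reading characters right to left:
  Position 6: 'm'
  Position 5: 'p'
  Position 4: 'k'
  Position 3: 'g'
  Position 2: 'l'
  Position 1: 'e'
  Position 0: 'f'
Reversed: mpkglef

mpkglef


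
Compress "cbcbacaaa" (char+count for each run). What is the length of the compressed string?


Input: cbcbacaaa
Runs:
  'c' x 1 => "c1"
  'b' x 1 => "b1"
  'c' x 1 => "c1"
  'b' x 1 => "b1"
  'a' x 1 => "a1"
  'c' x 1 => "c1"
  'a' x 3 => "a3"
Compressed: "c1b1c1b1a1c1a3"
Compressed length: 14

14


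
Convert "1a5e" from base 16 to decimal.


Input: "1a5e" in base 16
Positional expansion:
  Digit '1' (value 1) x 16^3 = 4096
  Digit 'a' (value 10) x 16^2 = 2560
  Digit '5' (value 5) x 16^1 = 80
  Digit 'e' (value 14) x 16^0 = 14
Sum = 6750

6750


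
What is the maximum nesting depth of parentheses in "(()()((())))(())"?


Input: "(()()((())))(())"
Tracking depth:
  Position 0 '(': depth becomes 1
  Position 1 '(': depth becomes 2
  Position 2 ')': depth becomes 1
  Position 3 '(': depth becomes 2
  Position 4 ')': depth becomes 1
  Position 5 '(': depth becomes 2
  Position 6 '(': depth becomes 3
  Position 7 '(': depth becomes 4
  Position 8 ')': depth becomes 3
  Position 9 ')': depth becomes 2
  Position 10 ')': depth becomes 1
  Position 11 ')': depth becomes 0
  Position 12 '(': depth becomes 1
  Position 13 '(': depth becomes 2
  Position 14 ')': depth becomes 1
  Position 15 ')': depth becomes 0
Maximum depth reached: 4

4


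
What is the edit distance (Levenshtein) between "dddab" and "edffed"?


Computing edit distance: "dddab" -> "edffed"
DP table:
           e    d    f    f    e    d
      0    1    2    3    4    5    6
  d   1    1    1    2    3    4    5
  d   2    2    1    2    3    4    4
  d   3    3    2    2    3    4    4
  a   4    4    3    3    3    4    5
  b   5    5    4    4    4    4    5
Edit distance = dp[5][6] = 5

5


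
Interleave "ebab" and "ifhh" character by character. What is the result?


Interleaving "ebab" and "ifhh":
  Position 0: 'e' from first, 'i' from second => "ei"
  Position 1: 'b' from first, 'f' from second => "bf"
  Position 2: 'a' from first, 'h' from second => "ah"
  Position 3: 'b' from first, 'h' from second => "bh"
Result: eibfahbh

eibfahbh


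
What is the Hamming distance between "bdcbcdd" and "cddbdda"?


Comparing "bdcbcdd" and "cddbdda" position by position:
  Position 0: 'b' vs 'c' => differ
  Position 1: 'd' vs 'd' => same
  Position 2: 'c' vs 'd' => differ
  Position 3: 'b' vs 'b' => same
  Position 4: 'c' vs 'd' => differ
  Position 5: 'd' vs 'd' => same
  Position 6: 'd' vs 'a' => differ
Total differences (Hamming distance): 4

4


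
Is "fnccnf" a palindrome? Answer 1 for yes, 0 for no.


Input: fnccnf
Reversed: fnccnf
  Compare pos 0 ('f') with pos 5 ('f'): match
  Compare pos 1 ('n') with pos 4 ('n'): match
  Compare pos 2 ('c') with pos 3 ('c'): match
Result: palindrome

1


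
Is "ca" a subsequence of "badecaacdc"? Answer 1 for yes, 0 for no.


Check if "ca" is a subsequence of "badecaacdc"
Greedy scan:
  Position 0 ('b'): no match needed
  Position 1 ('a'): no match needed
  Position 2 ('d'): no match needed
  Position 3 ('e'): no match needed
  Position 4 ('c'): matches sub[0] = 'c'
  Position 5 ('a'): matches sub[1] = 'a'
  Position 6 ('a'): no match needed
  Position 7 ('c'): no match needed
  Position 8 ('d'): no match needed
  Position 9 ('c'): no match needed
All 2 characters matched => is a subsequence

1


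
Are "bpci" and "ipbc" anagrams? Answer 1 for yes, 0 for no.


Strings: "bpci", "ipbc"
Sorted first:  bcip
Sorted second: bcip
Sorted forms match => anagrams

1


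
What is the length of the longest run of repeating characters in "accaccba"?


Input: "accaccba"
Scanning for longest run:
  Position 1 ('c'): new char, reset run to 1
  Position 2 ('c'): continues run of 'c', length=2
  Position 3 ('a'): new char, reset run to 1
  Position 4 ('c'): new char, reset run to 1
  Position 5 ('c'): continues run of 'c', length=2
  Position 6 ('b'): new char, reset run to 1
  Position 7 ('a'): new char, reset run to 1
Longest run: 'c' with length 2

2


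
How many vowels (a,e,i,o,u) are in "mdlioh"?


Input: mdlioh
Checking each character:
  'm' at position 0: consonant
  'd' at position 1: consonant
  'l' at position 2: consonant
  'i' at position 3: vowel (running total: 1)
  'o' at position 4: vowel (running total: 2)
  'h' at position 5: consonant
Total vowels: 2

2


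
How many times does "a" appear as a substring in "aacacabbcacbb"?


Searching for "a" in "aacacabbcacbb"
Scanning each position:
  Position 0: "a" => MATCH
  Position 1: "a" => MATCH
  Position 2: "c" => no
  Position 3: "a" => MATCH
  Position 4: "c" => no
  Position 5: "a" => MATCH
  Position 6: "b" => no
  Position 7: "b" => no
  Position 8: "c" => no
  Position 9: "a" => MATCH
  Position 10: "c" => no
  Position 11: "b" => no
  Position 12: "b" => no
Total occurrences: 5

5


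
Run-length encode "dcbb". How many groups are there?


Input: dcbb
Scanning for consecutive runs:
  Group 1: 'd' x 1 (positions 0-0)
  Group 2: 'c' x 1 (positions 1-1)
  Group 3: 'b' x 2 (positions 2-3)
Total groups: 3

3


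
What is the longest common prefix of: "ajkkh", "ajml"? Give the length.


Words: ajkkh, ajml
  Position 0: all 'a' => match
  Position 1: all 'j' => match
  Position 2: ('k', 'm') => mismatch, stop
LCP = "aj" (length 2)

2


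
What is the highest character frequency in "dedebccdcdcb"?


Input: dedebccdcdcb
Character counts:
  'b': 2
  'c': 4
  'd': 4
  'e': 2
Maximum frequency: 4

4


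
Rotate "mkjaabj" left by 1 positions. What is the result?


Input: "mkjaabj", rotate left by 1
First 1 characters: "m"
Remaining characters: "kjaabj"
Concatenate remaining + first: "kjaabj" + "m" = "kjaabjm"

kjaabjm


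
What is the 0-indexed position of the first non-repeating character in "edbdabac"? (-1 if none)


Input: edbdabac
Character frequencies:
  'a': 2
  'b': 2
  'c': 1
  'd': 2
  'e': 1
Scanning left to right for freq == 1:
  Position 0 ('e'): unique! => answer = 0

0


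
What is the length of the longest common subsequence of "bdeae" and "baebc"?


LCS of "bdeae" and "baebc"
DP table:
           b    a    e    b    c
      0    0    0    0    0    0
  b   0    1    1    1    1    1
  d   0    1    1    1    1    1
  e   0    1    1    2    2    2
  a   0    1    2    2    2    2
  e   0    1    2    3    3    3
LCS length = dp[5][5] = 3

3


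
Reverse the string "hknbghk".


Input: hknbghk
Reading characters right to left:
  Position 6: 'k'
  Position 5: 'h'
  Position 4: 'g'
  Position 3: 'b'
  Position 2: 'n'
  Position 1: 'k'
  Position 0: 'h'
Reversed: khgbnkh

khgbnkh


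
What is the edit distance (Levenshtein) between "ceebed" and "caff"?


Computing edit distance: "ceebed" -> "caff"
DP table:
           c    a    f    f
      0    1    2    3    4
  c   1    0    1    2    3
  e   2    1    1    2    3
  e   3    2    2    2    3
  b   4    3    3    3    3
  e   5    4    4    4    4
  d   6    5    5    5    5
Edit distance = dp[6][4] = 5

5


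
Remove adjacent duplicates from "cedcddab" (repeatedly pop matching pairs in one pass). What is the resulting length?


Input: cedcddab
Stack-based adjacent duplicate removal:
  Read 'c': push. Stack: c
  Read 'e': push. Stack: ce
  Read 'd': push. Stack: ced
  Read 'c': push. Stack: cedc
  Read 'd': push. Stack: cedcd
  Read 'd': matches stack top 'd' => pop. Stack: cedc
  Read 'a': push. Stack: cedca
  Read 'b': push. Stack: cedcab
Final stack: "cedcab" (length 6)

6


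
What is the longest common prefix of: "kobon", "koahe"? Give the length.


Words: kobon, koahe
  Position 0: all 'k' => match
  Position 1: all 'o' => match
  Position 2: ('b', 'a') => mismatch, stop
LCP = "ko" (length 2)

2


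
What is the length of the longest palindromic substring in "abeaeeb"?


Input: "abeaeeb"
Checking substrings for palindromes:
  [2:5] "eae" (len 3) => palindrome
  [4:6] "ee" (len 2) => palindrome
Longest palindromic substring: "eae" with length 3

3


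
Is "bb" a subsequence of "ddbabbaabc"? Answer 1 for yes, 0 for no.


Check if "bb" is a subsequence of "ddbabbaabc"
Greedy scan:
  Position 0 ('d'): no match needed
  Position 1 ('d'): no match needed
  Position 2 ('b'): matches sub[0] = 'b'
  Position 3 ('a'): no match needed
  Position 4 ('b'): matches sub[1] = 'b'
  Position 5 ('b'): no match needed
  Position 6 ('a'): no match needed
  Position 7 ('a'): no match needed
  Position 8 ('b'): no match needed
  Position 9 ('c'): no match needed
All 2 characters matched => is a subsequence

1


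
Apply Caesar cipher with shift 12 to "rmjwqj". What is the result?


Caesar cipher: shift "rmjwqj" by 12
  'r' (pos 17) + 12 = pos 3 = 'd'
  'm' (pos 12) + 12 = pos 24 = 'y'
  'j' (pos 9) + 12 = pos 21 = 'v'
  'w' (pos 22) + 12 = pos 8 = 'i'
  'q' (pos 16) + 12 = pos 2 = 'c'
  'j' (pos 9) + 12 = pos 21 = 'v'
Result: dyvicv

dyvicv


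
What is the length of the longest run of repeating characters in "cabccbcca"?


Input: "cabccbcca"
Scanning for longest run:
  Position 1 ('a'): new char, reset run to 1
  Position 2 ('b'): new char, reset run to 1
  Position 3 ('c'): new char, reset run to 1
  Position 4 ('c'): continues run of 'c', length=2
  Position 5 ('b'): new char, reset run to 1
  Position 6 ('c'): new char, reset run to 1
  Position 7 ('c'): continues run of 'c', length=2
  Position 8 ('a'): new char, reset run to 1
Longest run: 'c' with length 2

2


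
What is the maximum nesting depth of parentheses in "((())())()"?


Input: "((())())()"
Tracking depth:
  Position 0 '(': depth becomes 1
  Position 1 '(': depth becomes 2
  Position 2 '(': depth becomes 3
  Position 3 ')': depth becomes 2
  Position 4 ')': depth becomes 1
  Position 5 '(': depth becomes 2
  Position 6 ')': depth becomes 1
  Position 7 ')': depth becomes 0
  Position 8 '(': depth becomes 1
  Position 9 ')': depth becomes 0
Maximum depth reached: 3

3


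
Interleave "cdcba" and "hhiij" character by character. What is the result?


Interleaving "cdcba" and "hhiij":
  Position 0: 'c' from first, 'h' from second => "ch"
  Position 1: 'd' from first, 'h' from second => "dh"
  Position 2: 'c' from first, 'i' from second => "ci"
  Position 3: 'b' from first, 'i' from second => "bi"
  Position 4: 'a' from first, 'j' from second => "aj"
Result: chdhcibiaj

chdhcibiaj


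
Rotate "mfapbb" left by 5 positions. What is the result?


Input: "mfapbb", rotate left by 5
First 5 characters: "mfapb"
Remaining characters: "b"
Concatenate remaining + first: "b" + "mfapb" = "bmfapb"

bmfapb


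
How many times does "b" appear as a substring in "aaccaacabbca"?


Searching for "b" in "aaccaacabbca"
Scanning each position:
  Position 0: "a" => no
  Position 1: "a" => no
  Position 2: "c" => no
  Position 3: "c" => no
  Position 4: "a" => no
  Position 5: "a" => no
  Position 6: "c" => no
  Position 7: "a" => no
  Position 8: "b" => MATCH
  Position 9: "b" => MATCH
  Position 10: "c" => no
  Position 11: "a" => no
Total occurrences: 2

2


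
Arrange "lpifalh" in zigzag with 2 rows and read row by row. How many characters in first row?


Zigzag "lpifalh" into 2 rows:
Placing characters:
  'l' => row 0
  'p' => row 1
  'i' => row 0
  'f' => row 1
  'a' => row 0
  'l' => row 1
  'h' => row 0
Rows:
  Row 0: "liah"
  Row 1: "pfl"
First row length: 4

4


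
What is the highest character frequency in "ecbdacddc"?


Input: ecbdacddc
Character counts:
  'a': 1
  'b': 1
  'c': 3
  'd': 3
  'e': 1
Maximum frequency: 3

3


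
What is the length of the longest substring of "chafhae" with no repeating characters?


Input: "chafhae"
Sliding window (track last position of each char):
  Position 0 ('c'): window [0,0] length 1 -- new best
  Position 1 ('h'): window [0,1] length 2 -- new best
  Position 2 ('a'): window [0,2] length 3 -- new best
  Position 3 ('f'): window [0,3] length 4 -- new best
  Position 4 ('h'): repeat (last at 1), move window start to 2
  Position 4 ('h'): window [2,4] length 3
  Position 5 ('a'): repeat (last at 2), move window start to 3
  Position 5 ('a'): window [3,5] length 3
  Position 6 ('e'): window [3,6] length 4
Longest substring with no repeats: "chaf" with length 4

4


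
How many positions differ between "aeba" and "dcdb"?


Comparing "aeba" and "dcdb" position by position:
  Position 0: 'a' vs 'd' => DIFFER
  Position 1: 'e' vs 'c' => DIFFER
  Position 2: 'b' vs 'd' => DIFFER
  Position 3: 'a' vs 'b' => DIFFER
Positions that differ: 4

4


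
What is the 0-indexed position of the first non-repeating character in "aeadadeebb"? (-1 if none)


Input: aeadadeebb
Character frequencies:
  'a': 3
  'b': 2
  'd': 2
  'e': 3
Scanning left to right for freq == 1:
  Position 0 ('a'): freq=3, skip
  Position 1 ('e'): freq=3, skip
  Position 2 ('a'): freq=3, skip
  Position 3 ('d'): freq=2, skip
  Position 4 ('a'): freq=3, skip
  Position 5 ('d'): freq=2, skip
  Position 6 ('e'): freq=3, skip
  Position 7 ('e'): freq=3, skip
  Position 8 ('b'): freq=2, skip
  Position 9 ('b'): freq=2, skip
  No unique character found => answer = -1

-1


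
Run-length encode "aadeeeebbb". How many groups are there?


Input: aadeeeebbb
Scanning for consecutive runs:
  Group 1: 'a' x 2 (positions 0-1)
  Group 2: 'd' x 1 (positions 2-2)
  Group 3: 'e' x 4 (positions 3-6)
  Group 4: 'b' x 3 (positions 7-9)
Total groups: 4

4


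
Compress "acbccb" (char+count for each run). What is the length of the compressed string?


Input: acbccb
Runs:
  'a' x 1 => "a1"
  'c' x 1 => "c1"
  'b' x 1 => "b1"
  'c' x 2 => "c2"
  'b' x 1 => "b1"
Compressed: "a1c1b1c2b1"
Compressed length: 10

10


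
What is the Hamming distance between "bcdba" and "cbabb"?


Comparing "bcdba" and "cbabb" position by position:
  Position 0: 'b' vs 'c' => differ
  Position 1: 'c' vs 'b' => differ
  Position 2: 'd' vs 'a' => differ
  Position 3: 'b' vs 'b' => same
  Position 4: 'a' vs 'b' => differ
Total differences (Hamming distance): 4

4


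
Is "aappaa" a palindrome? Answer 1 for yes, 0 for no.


Input: aappaa
Reversed: aappaa
  Compare pos 0 ('a') with pos 5 ('a'): match
  Compare pos 1 ('a') with pos 4 ('a'): match
  Compare pos 2 ('p') with pos 3 ('p'): match
Result: palindrome

1


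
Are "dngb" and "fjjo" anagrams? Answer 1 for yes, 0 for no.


Strings: "dngb", "fjjo"
Sorted first:  bdgn
Sorted second: fjjo
Differ at position 0: 'b' vs 'f' => not anagrams

0


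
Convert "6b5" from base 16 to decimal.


Input: "6b5" in base 16
Positional expansion:
  Digit '6' (value 6) x 16^2 = 1536
  Digit 'b' (value 11) x 16^1 = 176
  Digit '5' (value 5) x 16^0 = 5
Sum = 1717

1717


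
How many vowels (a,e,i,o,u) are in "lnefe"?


Input: lnefe
Checking each character:
  'l' at position 0: consonant
  'n' at position 1: consonant
  'e' at position 2: vowel (running total: 1)
  'f' at position 3: consonant
  'e' at position 4: vowel (running total: 2)
Total vowels: 2

2


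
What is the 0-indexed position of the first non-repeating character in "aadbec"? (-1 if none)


Input: aadbec
Character frequencies:
  'a': 2
  'b': 1
  'c': 1
  'd': 1
  'e': 1
Scanning left to right for freq == 1:
  Position 0 ('a'): freq=2, skip
  Position 1 ('a'): freq=2, skip
  Position 2 ('d'): unique! => answer = 2

2


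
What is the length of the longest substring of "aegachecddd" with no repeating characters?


Input: "aegachecddd"
Sliding window (track last position of each char):
  Position 0 ('a'): window [0,0] length 1 -- new best
  Position 1 ('e'): window [0,1] length 2 -- new best
  Position 2 ('g'): window [0,2] length 3 -- new best
  Position 3 ('a'): repeat (last at 0), move window start to 1
  Position 3 ('a'): window [1,3] length 3
  Position 4 ('c'): window [1,4] length 4 -- new best
  Position 5 ('h'): window [1,5] length 5 -- new best
  Position 6 ('e'): repeat (last at 1), move window start to 2
  Position 6 ('e'): window [2,6] length 5
  Position 7 ('c'): repeat (last at 4), move window start to 5
  Position 7 ('c'): window [5,7] length 3
  Position 8 ('d'): window [5,8] length 4
  Position 9 ('d'): repeat (last at 8), move window start to 9
  Position 9 ('d'): window [9,9] length 1
  Position 10 ('d'): repeat (last at 9), move window start to 10
  Position 10 ('d'): window [10,10] length 1
Longest substring with no repeats: "egach" with length 5

5


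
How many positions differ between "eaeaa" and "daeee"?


Comparing "eaeaa" and "daeee" position by position:
  Position 0: 'e' vs 'd' => DIFFER
  Position 1: 'a' vs 'a' => same
  Position 2: 'e' vs 'e' => same
  Position 3: 'a' vs 'e' => DIFFER
  Position 4: 'a' vs 'e' => DIFFER
Positions that differ: 3

3


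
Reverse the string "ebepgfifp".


Input: ebepgfifp
Reading characters right to left:
  Position 8: 'p'
  Position 7: 'f'
  Position 6: 'i'
  Position 5: 'f'
  Position 4: 'g'
  Position 3: 'p'
  Position 2: 'e'
  Position 1: 'b'
  Position 0: 'e'
Reversed: pfifgpebe

pfifgpebe


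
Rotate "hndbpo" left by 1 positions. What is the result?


Input: "hndbpo", rotate left by 1
First 1 characters: "h"
Remaining characters: "ndbpo"
Concatenate remaining + first: "ndbpo" + "h" = "ndbpoh"

ndbpoh


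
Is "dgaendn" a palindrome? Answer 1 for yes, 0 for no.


Input: dgaendn
Reversed: ndneagd
  Compare pos 0 ('d') with pos 6 ('n'): MISMATCH
  Compare pos 1 ('g') with pos 5 ('d'): MISMATCH
  Compare pos 2 ('a') with pos 4 ('n'): MISMATCH
Result: not a palindrome

0


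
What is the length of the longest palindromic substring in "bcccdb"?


Input: "bcccdb"
Checking substrings for palindromes:
  [1:4] "ccc" (len 3) => palindrome
  [1:3] "cc" (len 2) => palindrome
  [2:4] "cc" (len 2) => palindrome
Longest palindromic substring: "ccc" with length 3

3


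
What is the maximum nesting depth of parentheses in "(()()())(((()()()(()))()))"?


Input: "(()()())(((()()()(()))()))"
Tracking depth:
  Position 0 '(': depth becomes 1
  Position 1 '(': depth becomes 2
  Position 2 ')': depth becomes 1
  Position 3 '(': depth becomes 2
  Position 4 ')': depth becomes 1
  Position 5 '(': depth becomes 2
  Position 6 ')': depth becomes 1
  Position 7 ')': depth becomes 0
  Position 8 '(': depth becomes 1
  Position 9 '(': depth becomes 2
  Position 10 '(': depth becomes 3
  Position 11 '(': depth becomes 4
  Position 12 ')': depth becomes 3
  Position 13 '(': depth becomes 4
  Position 14 ')': depth becomes 3
  Position 15 '(': depth becomes 4
  Position 16 ')': depth becomes 3
  Position 17 '(': depth becomes 4
  Position 18 '(': depth becomes 5
  Position 19 ')': depth becomes 4
  Position 20 ')': depth becomes 3
  Position 21 ')': depth becomes 2
  Position 22 '(': depth becomes 3
  Position 23 ')': depth becomes 2
  Position 24 ')': depth becomes 1
  Position 25 ')': depth becomes 0
Maximum depth reached: 5

5


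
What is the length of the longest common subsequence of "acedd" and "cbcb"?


LCS of "acedd" and "cbcb"
DP table:
           c    b    c    b
      0    0    0    0    0
  a   0    0    0    0    0
  c   0    1    1    1    1
  e   0    1    1    1    1
  d   0    1    1    1    1
  d   0    1    1    1    1
LCS length = dp[5][4] = 1

1


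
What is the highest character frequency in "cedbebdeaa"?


Input: cedbebdeaa
Character counts:
  'a': 2
  'b': 2
  'c': 1
  'd': 2
  'e': 3
Maximum frequency: 3

3


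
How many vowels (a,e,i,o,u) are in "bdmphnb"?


Input: bdmphnb
Checking each character:
  'b' at position 0: consonant
  'd' at position 1: consonant
  'm' at position 2: consonant
  'p' at position 3: consonant
  'h' at position 4: consonant
  'n' at position 5: consonant
  'b' at position 6: consonant
Total vowels: 0

0


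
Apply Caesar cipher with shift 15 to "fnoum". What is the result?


Caesar cipher: shift "fnoum" by 15
  'f' (pos 5) + 15 = pos 20 = 'u'
  'n' (pos 13) + 15 = pos 2 = 'c'
  'o' (pos 14) + 15 = pos 3 = 'd'
  'u' (pos 20) + 15 = pos 9 = 'j'
  'm' (pos 12) + 15 = pos 1 = 'b'
Result: ucdjb

ucdjb


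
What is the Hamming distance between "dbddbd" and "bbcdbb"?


Comparing "dbddbd" and "bbcdbb" position by position:
  Position 0: 'd' vs 'b' => differ
  Position 1: 'b' vs 'b' => same
  Position 2: 'd' vs 'c' => differ
  Position 3: 'd' vs 'd' => same
  Position 4: 'b' vs 'b' => same
  Position 5: 'd' vs 'b' => differ
Total differences (Hamming distance): 3

3


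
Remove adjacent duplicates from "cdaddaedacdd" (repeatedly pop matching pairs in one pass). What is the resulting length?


Input: cdaddaedacdd
Stack-based adjacent duplicate removal:
  Read 'c': push. Stack: c
  Read 'd': push. Stack: cd
  Read 'a': push. Stack: cda
  Read 'd': push. Stack: cdad
  Read 'd': matches stack top 'd' => pop. Stack: cda
  Read 'a': matches stack top 'a' => pop. Stack: cd
  Read 'e': push. Stack: cde
  Read 'd': push. Stack: cded
  Read 'a': push. Stack: cdeda
  Read 'c': push. Stack: cdedac
  Read 'd': push. Stack: cdedacd
  Read 'd': matches stack top 'd' => pop. Stack: cdedac
Final stack: "cdedac" (length 6)

6


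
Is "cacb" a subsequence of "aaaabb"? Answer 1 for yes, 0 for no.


Check if "cacb" is a subsequence of "aaaabb"
Greedy scan:
  Position 0 ('a'): no match needed
  Position 1 ('a'): no match needed
  Position 2 ('a'): no match needed
  Position 3 ('a'): no match needed
  Position 4 ('b'): no match needed
  Position 5 ('b'): no match needed
Only matched 0/4 characters => not a subsequence

0


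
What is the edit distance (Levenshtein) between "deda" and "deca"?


Computing edit distance: "deda" -> "deca"
DP table:
           d    e    c    a
      0    1    2    3    4
  d   1    0    1    2    3
  e   2    1    0    1    2
  d   3    2    1    1    2
  a   4    3    2    2    1
Edit distance = dp[4][4] = 1

1


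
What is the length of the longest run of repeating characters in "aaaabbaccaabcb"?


Input: "aaaabbaccaabcb"
Scanning for longest run:
  Position 1 ('a'): continues run of 'a', length=2
  Position 2 ('a'): continues run of 'a', length=3
  Position 3 ('a'): continues run of 'a', length=4
  Position 4 ('b'): new char, reset run to 1
  Position 5 ('b'): continues run of 'b', length=2
  Position 6 ('a'): new char, reset run to 1
  Position 7 ('c'): new char, reset run to 1
  Position 8 ('c'): continues run of 'c', length=2
  Position 9 ('a'): new char, reset run to 1
  Position 10 ('a'): continues run of 'a', length=2
  Position 11 ('b'): new char, reset run to 1
  Position 12 ('c'): new char, reset run to 1
  Position 13 ('b'): new char, reset run to 1
Longest run: 'a' with length 4

4


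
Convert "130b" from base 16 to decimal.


Input: "130b" in base 16
Positional expansion:
  Digit '1' (value 1) x 16^3 = 4096
  Digit '3' (value 3) x 16^2 = 768
  Digit '0' (value 0) x 16^1 = 0
  Digit 'b' (value 11) x 16^0 = 11
Sum = 4875

4875


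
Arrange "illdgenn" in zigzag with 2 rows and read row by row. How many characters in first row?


Zigzag "illdgenn" into 2 rows:
Placing characters:
  'i' => row 0
  'l' => row 1
  'l' => row 0
  'd' => row 1
  'g' => row 0
  'e' => row 1
  'n' => row 0
  'n' => row 1
Rows:
  Row 0: "ilgn"
  Row 1: "lden"
First row length: 4

4


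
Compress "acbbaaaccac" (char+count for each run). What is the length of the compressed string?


Input: acbbaaaccac
Runs:
  'a' x 1 => "a1"
  'c' x 1 => "c1"
  'b' x 2 => "b2"
  'a' x 3 => "a3"
  'c' x 2 => "c2"
  'a' x 1 => "a1"
  'c' x 1 => "c1"
Compressed: "a1c1b2a3c2a1c1"
Compressed length: 14

14


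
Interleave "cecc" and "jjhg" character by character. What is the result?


Interleaving "cecc" and "jjhg":
  Position 0: 'c' from first, 'j' from second => "cj"
  Position 1: 'e' from first, 'j' from second => "ej"
  Position 2: 'c' from first, 'h' from second => "ch"
  Position 3: 'c' from first, 'g' from second => "cg"
Result: cjejchcg

cjejchcg


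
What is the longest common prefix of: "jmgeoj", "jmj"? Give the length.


Words: jmgeoj, jmj
  Position 0: all 'j' => match
  Position 1: all 'm' => match
  Position 2: ('g', 'j') => mismatch, stop
LCP = "jm" (length 2)

2


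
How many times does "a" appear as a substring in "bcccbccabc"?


Searching for "a" in "bcccbccabc"
Scanning each position:
  Position 0: "b" => no
  Position 1: "c" => no
  Position 2: "c" => no
  Position 3: "c" => no
  Position 4: "b" => no
  Position 5: "c" => no
  Position 6: "c" => no
  Position 7: "a" => MATCH
  Position 8: "b" => no
  Position 9: "c" => no
Total occurrences: 1

1


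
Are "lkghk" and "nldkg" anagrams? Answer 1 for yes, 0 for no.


Strings: "lkghk", "nldkg"
Sorted first:  ghkkl
Sorted second: dgkln
Differ at position 0: 'g' vs 'd' => not anagrams

0


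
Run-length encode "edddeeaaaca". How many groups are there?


Input: edddeeaaaca
Scanning for consecutive runs:
  Group 1: 'e' x 1 (positions 0-0)
  Group 2: 'd' x 3 (positions 1-3)
  Group 3: 'e' x 2 (positions 4-5)
  Group 4: 'a' x 3 (positions 6-8)
  Group 5: 'c' x 1 (positions 9-9)
  Group 6: 'a' x 1 (positions 10-10)
Total groups: 6

6


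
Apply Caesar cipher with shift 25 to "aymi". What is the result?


Caesar cipher: shift "aymi" by 25
  'a' (pos 0) + 25 = pos 25 = 'z'
  'y' (pos 24) + 25 = pos 23 = 'x'
  'm' (pos 12) + 25 = pos 11 = 'l'
  'i' (pos 8) + 25 = pos 7 = 'h'
Result: zxlh

zxlh


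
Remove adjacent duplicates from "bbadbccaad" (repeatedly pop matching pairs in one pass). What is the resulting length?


Input: bbadbccaad
Stack-based adjacent duplicate removal:
  Read 'b': push. Stack: b
  Read 'b': matches stack top 'b' => pop. Stack: (empty)
  Read 'a': push. Stack: a
  Read 'd': push. Stack: ad
  Read 'b': push. Stack: adb
  Read 'c': push. Stack: adbc
  Read 'c': matches stack top 'c' => pop. Stack: adb
  Read 'a': push. Stack: adba
  Read 'a': matches stack top 'a' => pop. Stack: adb
  Read 'd': push. Stack: adbd
Final stack: "adbd" (length 4)

4


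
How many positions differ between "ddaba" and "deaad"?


Comparing "ddaba" and "deaad" position by position:
  Position 0: 'd' vs 'd' => same
  Position 1: 'd' vs 'e' => DIFFER
  Position 2: 'a' vs 'a' => same
  Position 3: 'b' vs 'a' => DIFFER
  Position 4: 'a' vs 'd' => DIFFER
Positions that differ: 3

3


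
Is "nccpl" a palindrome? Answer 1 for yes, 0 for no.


Input: nccpl
Reversed: lpccn
  Compare pos 0 ('n') with pos 4 ('l'): MISMATCH
  Compare pos 1 ('c') with pos 3 ('p'): MISMATCH
Result: not a palindrome

0


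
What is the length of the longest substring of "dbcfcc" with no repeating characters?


Input: "dbcfcc"
Sliding window (track last position of each char):
  Position 0 ('d'): window [0,0] length 1 -- new best
  Position 1 ('b'): window [0,1] length 2 -- new best
  Position 2 ('c'): window [0,2] length 3 -- new best
  Position 3 ('f'): window [0,3] length 4 -- new best
  Position 4 ('c'): repeat (last at 2), move window start to 3
  Position 4 ('c'): window [3,4] length 2
  Position 5 ('c'): repeat (last at 4), move window start to 5
  Position 5 ('c'): window [5,5] length 1
Longest substring with no repeats: "dbcf" with length 4

4


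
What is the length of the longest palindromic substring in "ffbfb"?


Input: "ffbfb"
Checking substrings for palindromes:
  [1:4] "fbf" (len 3) => palindrome
  [2:5] "bfb" (len 3) => palindrome
  [0:2] "ff" (len 2) => palindrome
Longest palindromic substring: "fbf" with length 3

3


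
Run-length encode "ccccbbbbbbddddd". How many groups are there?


Input: ccccbbbbbbddddd
Scanning for consecutive runs:
  Group 1: 'c' x 4 (positions 0-3)
  Group 2: 'b' x 6 (positions 4-9)
  Group 3: 'd' x 5 (positions 10-14)
Total groups: 3

3


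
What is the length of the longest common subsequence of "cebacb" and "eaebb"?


LCS of "cebacb" and "eaebb"
DP table:
           e    a    e    b    b
      0    0    0    0    0    0
  c   0    0    0    0    0    0
  e   0    1    1    1    1    1
  b   0    1    1    1    2    2
  a   0    1    2    2    2    2
  c   0    1    2    2    2    2
  b   0    1    2    2    3    3
LCS length = dp[6][5] = 3

3


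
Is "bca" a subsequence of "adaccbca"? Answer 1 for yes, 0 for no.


Check if "bca" is a subsequence of "adaccbca"
Greedy scan:
  Position 0 ('a'): no match needed
  Position 1 ('d'): no match needed
  Position 2 ('a'): no match needed
  Position 3 ('c'): no match needed
  Position 4 ('c'): no match needed
  Position 5 ('b'): matches sub[0] = 'b'
  Position 6 ('c'): matches sub[1] = 'c'
  Position 7 ('a'): matches sub[2] = 'a'
All 3 characters matched => is a subsequence

1


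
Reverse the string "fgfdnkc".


Input: fgfdnkc
Reading characters right to left:
  Position 6: 'c'
  Position 5: 'k'
  Position 4: 'n'
  Position 3: 'd'
  Position 2: 'f'
  Position 1: 'g'
  Position 0: 'f'
Reversed: ckndfgf

ckndfgf


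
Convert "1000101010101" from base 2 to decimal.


Input: "1000101010101" in base 2
Positional expansion:
  Digit '1' (value 1) x 2^12 = 4096
  Digit '0' (value 0) x 2^11 = 0
  Digit '0' (value 0) x 2^10 = 0
  Digit '0' (value 0) x 2^9 = 0
  Digit '1' (value 1) x 2^8 = 256
  Digit '0' (value 0) x 2^7 = 0
  Digit '1' (value 1) x 2^6 = 64
  Digit '0' (value 0) x 2^5 = 0
  Digit '1' (value 1) x 2^4 = 16
  Digit '0' (value 0) x 2^3 = 0
  Digit '1' (value 1) x 2^2 = 4
  Digit '0' (value 0) x 2^1 = 0
  Digit '1' (value 1) x 2^0 = 1
Sum = 4437

4437


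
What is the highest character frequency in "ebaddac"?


Input: ebaddac
Character counts:
  'a': 2
  'b': 1
  'c': 1
  'd': 2
  'e': 1
Maximum frequency: 2

2


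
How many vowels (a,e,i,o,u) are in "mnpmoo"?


Input: mnpmoo
Checking each character:
  'm' at position 0: consonant
  'n' at position 1: consonant
  'p' at position 2: consonant
  'm' at position 3: consonant
  'o' at position 4: vowel (running total: 1)
  'o' at position 5: vowel (running total: 2)
Total vowels: 2

2


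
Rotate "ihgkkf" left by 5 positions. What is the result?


Input: "ihgkkf", rotate left by 5
First 5 characters: "ihgkk"
Remaining characters: "f"
Concatenate remaining + first: "f" + "ihgkk" = "fihgkk"

fihgkk


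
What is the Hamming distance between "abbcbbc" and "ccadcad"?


Comparing "abbcbbc" and "ccadcad" position by position:
  Position 0: 'a' vs 'c' => differ
  Position 1: 'b' vs 'c' => differ
  Position 2: 'b' vs 'a' => differ
  Position 3: 'c' vs 'd' => differ
  Position 4: 'b' vs 'c' => differ
  Position 5: 'b' vs 'a' => differ
  Position 6: 'c' vs 'd' => differ
Total differences (Hamming distance): 7

7


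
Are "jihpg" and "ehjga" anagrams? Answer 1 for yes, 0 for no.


Strings: "jihpg", "ehjga"
Sorted first:  ghijp
Sorted second: aeghj
Differ at position 0: 'g' vs 'a' => not anagrams

0


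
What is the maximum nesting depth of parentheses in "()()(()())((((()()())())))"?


Input: "()()(()())((((()()())())))"
Tracking depth:
  Position 0 '(': depth becomes 1
  Position 1 ')': depth becomes 0
  Position 2 '(': depth becomes 1
  Position 3 ')': depth becomes 0
  Position 4 '(': depth becomes 1
  Position 5 '(': depth becomes 2
  Position 6 ')': depth becomes 1
  Position 7 '(': depth becomes 2
  Position 8 ')': depth becomes 1
  Position 9 ')': depth becomes 0
  Position 10 '(': depth becomes 1
  Position 11 '(': depth becomes 2
  Position 12 '(': depth becomes 3
  Position 13 '(': depth becomes 4
  Position 14 '(': depth becomes 5
  Position 15 ')': depth becomes 4
  Position 16 '(': depth becomes 5
  Position 17 ')': depth becomes 4
  Position 18 '(': depth becomes 5
  Position 19 ')': depth becomes 4
  Position 20 ')': depth becomes 3
  Position 21 '(': depth becomes 4
  Position 22 ')': depth becomes 3
  Position 23 ')': depth becomes 2
  Position 24 ')': depth becomes 1
  Position 25 ')': depth becomes 0
Maximum depth reached: 5

5


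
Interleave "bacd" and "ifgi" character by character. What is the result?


Interleaving "bacd" and "ifgi":
  Position 0: 'b' from first, 'i' from second => "bi"
  Position 1: 'a' from first, 'f' from second => "af"
  Position 2: 'c' from first, 'g' from second => "cg"
  Position 3: 'd' from first, 'i' from second => "di"
Result: biafcgdi

biafcgdi


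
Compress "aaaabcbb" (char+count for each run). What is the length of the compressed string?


Input: aaaabcbb
Runs:
  'a' x 4 => "a4"
  'b' x 1 => "b1"
  'c' x 1 => "c1"
  'b' x 2 => "b2"
Compressed: "a4b1c1b2"
Compressed length: 8

8


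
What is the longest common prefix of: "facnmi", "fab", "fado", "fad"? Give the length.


Words: facnmi, fab, fado, fad
  Position 0: all 'f' => match
  Position 1: all 'a' => match
  Position 2: ('c', 'b', 'd', 'd') => mismatch, stop
LCP = "fa" (length 2)

2


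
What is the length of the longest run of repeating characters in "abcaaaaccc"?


Input: "abcaaaaccc"
Scanning for longest run:
  Position 1 ('b'): new char, reset run to 1
  Position 2 ('c'): new char, reset run to 1
  Position 3 ('a'): new char, reset run to 1
  Position 4 ('a'): continues run of 'a', length=2
  Position 5 ('a'): continues run of 'a', length=3
  Position 6 ('a'): continues run of 'a', length=4
  Position 7 ('c'): new char, reset run to 1
  Position 8 ('c'): continues run of 'c', length=2
  Position 9 ('c'): continues run of 'c', length=3
Longest run: 'a' with length 4

4


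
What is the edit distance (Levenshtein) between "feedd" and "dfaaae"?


Computing edit distance: "feedd" -> "dfaaae"
DP table:
           d    f    a    a    a    e
      0    1    2    3    4    5    6
  f   1    1    1    2    3    4    5
  e   2    2    2    2    3    4    4
  e   3    3    3    3    3    4    4
  d   4    3    4    4    4    4    5
  d   5    4    4    5    5    5    5
Edit distance = dp[5][6] = 5

5


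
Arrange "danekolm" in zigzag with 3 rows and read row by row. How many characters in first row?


Zigzag "danekolm" into 3 rows:
Placing characters:
  'd' => row 0
  'a' => row 1
  'n' => row 2
  'e' => row 1
  'k' => row 0
  'o' => row 1
  'l' => row 2
  'm' => row 1
Rows:
  Row 0: "dk"
  Row 1: "aeom"
  Row 2: "nl"
First row length: 2

2


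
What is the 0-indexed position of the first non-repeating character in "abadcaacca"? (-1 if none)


Input: abadcaacca
Character frequencies:
  'a': 5
  'b': 1
  'c': 3
  'd': 1
Scanning left to right for freq == 1:
  Position 0 ('a'): freq=5, skip
  Position 1 ('b'): unique! => answer = 1

1


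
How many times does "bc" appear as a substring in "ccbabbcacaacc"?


Searching for "bc" in "ccbabbcacaacc"
Scanning each position:
  Position 0: "cc" => no
  Position 1: "cb" => no
  Position 2: "ba" => no
  Position 3: "ab" => no
  Position 4: "bb" => no
  Position 5: "bc" => MATCH
  Position 6: "ca" => no
  Position 7: "ac" => no
  Position 8: "ca" => no
  Position 9: "aa" => no
  Position 10: "ac" => no
  Position 11: "cc" => no
Total occurrences: 1

1


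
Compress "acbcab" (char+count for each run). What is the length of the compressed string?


Input: acbcab
Runs:
  'a' x 1 => "a1"
  'c' x 1 => "c1"
  'b' x 1 => "b1"
  'c' x 1 => "c1"
  'a' x 1 => "a1"
  'b' x 1 => "b1"
Compressed: "a1c1b1c1a1b1"
Compressed length: 12

12


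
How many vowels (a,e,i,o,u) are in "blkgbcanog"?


Input: blkgbcanog
Checking each character:
  'b' at position 0: consonant
  'l' at position 1: consonant
  'k' at position 2: consonant
  'g' at position 3: consonant
  'b' at position 4: consonant
  'c' at position 5: consonant
  'a' at position 6: vowel (running total: 1)
  'n' at position 7: consonant
  'o' at position 8: vowel (running total: 2)
  'g' at position 9: consonant
Total vowels: 2

2


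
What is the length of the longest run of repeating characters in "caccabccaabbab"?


Input: "caccabccaabbab"
Scanning for longest run:
  Position 1 ('a'): new char, reset run to 1
  Position 2 ('c'): new char, reset run to 1
  Position 3 ('c'): continues run of 'c', length=2
  Position 4 ('a'): new char, reset run to 1
  Position 5 ('b'): new char, reset run to 1
  Position 6 ('c'): new char, reset run to 1
  Position 7 ('c'): continues run of 'c', length=2
  Position 8 ('a'): new char, reset run to 1
  Position 9 ('a'): continues run of 'a', length=2
  Position 10 ('b'): new char, reset run to 1
  Position 11 ('b'): continues run of 'b', length=2
  Position 12 ('a'): new char, reset run to 1
  Position 13 ('b'): new char, reset run to 1
Longest run: 'c' with length 2

2


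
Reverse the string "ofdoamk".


Input: ofdoamk
Reading characters right to left:
  Position 6: 'k'
  Position 5: 'm'
  Position 4: 'a'
  Position 3: 'o'
  Position 2: 'd'
  Position 1: 'f'
  Position 0: 'o'
Reversed: kmaodfo

kmaodfo


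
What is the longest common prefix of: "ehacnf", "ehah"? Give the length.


Words: ehacnf, ehah
  Position 0: all 'e' => match
  Position 1: all 'h' => match
  Position 2: all 'a' => match
  Position 3: ('c', 'h') => mismatch, stop
LCP = "eha" (length 3)

3


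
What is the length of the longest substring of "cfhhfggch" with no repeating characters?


Input: "cfhhfggch"
Sliding window (track last position of each char):
  Position 0 ('c'): window [0,0] length 1 -- new best
  Position 1 ('f'): window [0,1] length 2 -- new best
  Position 2 ('h'): window [0,2] length 3 -- new best
  Position 3 ('h'): repeat (last at 2), move window start to 3
  Position 3 ('h'): window [3,3] length 1
  Position 4 ('f'): window [3,4] length 2
  Position 5 ('g'): window [3,5] length 3
  Position 6 ('g'): repeat (last at 5), move window start to 6
  Position 6 ('g'): window [6,6] length 1
  Position 7 ('c'): window [6,7] length 2
  Position 8 ('h'): window [6,8] length 3
Longest substring with no repeats: "cfh" with length 3

3


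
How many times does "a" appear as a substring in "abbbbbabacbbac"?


Searching for "a" in "abbbbbabacbbac"
Scanning each position:
  Position 0: "a" => MATCH
  Position 1: "b" => no
  Position 2: "b" => no
  Position 3: "b" => no
  Position 4: "b" => no
  Position 5: "b" => no
  Position 6: "a" => MATCH
  Position 7: "b" => no
  Position 8: "a" => MATCH
  Position 9: "c" => no
  Position 10: "b" => no
  Position 11: "b" => no
  Position 12: "a" => MATCH
  Position 13: "c" => no
Total occurrences: 4

4
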